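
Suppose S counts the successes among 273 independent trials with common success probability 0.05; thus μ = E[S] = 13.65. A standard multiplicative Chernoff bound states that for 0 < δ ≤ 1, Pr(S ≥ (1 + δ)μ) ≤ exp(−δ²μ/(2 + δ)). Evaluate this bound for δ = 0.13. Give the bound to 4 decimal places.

Exponent = δ²μ/(2 + δ) = 0.13²·13.65/2.13 = 0.1083.
Bound = exp(−0.1083) = 0.89736.

0.8974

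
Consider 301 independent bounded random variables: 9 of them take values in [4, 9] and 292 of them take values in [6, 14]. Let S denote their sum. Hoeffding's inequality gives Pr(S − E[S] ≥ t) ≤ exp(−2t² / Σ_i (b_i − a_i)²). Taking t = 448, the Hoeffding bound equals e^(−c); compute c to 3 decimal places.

21.224

Σ(b_i − a_i)² = 9·5² + 292·8² = 18913.
c = 2t² / 18913 = 2·448² / 18913 = 21.2239.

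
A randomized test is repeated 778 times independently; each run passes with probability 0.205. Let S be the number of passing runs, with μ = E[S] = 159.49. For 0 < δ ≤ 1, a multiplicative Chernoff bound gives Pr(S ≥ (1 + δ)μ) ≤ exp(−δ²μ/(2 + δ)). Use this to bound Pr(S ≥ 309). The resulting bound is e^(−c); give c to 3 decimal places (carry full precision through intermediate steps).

Write 309 = (1 + δ)μ, so δ = 309/159.49 − 1 = 0.9374255…
Then the exponent is δ²μ/(2 + δ) = (309 − μ)² / (μ·(2 + δ)) = 47.713377.

47.713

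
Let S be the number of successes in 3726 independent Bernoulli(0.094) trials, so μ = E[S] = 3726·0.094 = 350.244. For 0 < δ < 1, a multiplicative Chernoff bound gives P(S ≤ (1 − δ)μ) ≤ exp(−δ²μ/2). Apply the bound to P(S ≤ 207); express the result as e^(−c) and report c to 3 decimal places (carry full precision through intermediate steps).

29.292

Write 207 = (1 − δ)μ, so δ = 1 − 207/350.244 = 0.4089835…
Then the exponent is δ²μ/2 = (μ − 207)²/(2μ) = 29.292213.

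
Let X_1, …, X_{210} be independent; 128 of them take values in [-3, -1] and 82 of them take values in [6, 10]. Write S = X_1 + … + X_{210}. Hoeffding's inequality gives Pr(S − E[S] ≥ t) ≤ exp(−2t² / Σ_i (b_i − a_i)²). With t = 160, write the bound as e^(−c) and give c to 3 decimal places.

28.070

Σ(b_i − a_i)² = 128·2² + 82·4² = 1824.
c = 2t² / 1824 = 2·160² / 1824 = 28.0702.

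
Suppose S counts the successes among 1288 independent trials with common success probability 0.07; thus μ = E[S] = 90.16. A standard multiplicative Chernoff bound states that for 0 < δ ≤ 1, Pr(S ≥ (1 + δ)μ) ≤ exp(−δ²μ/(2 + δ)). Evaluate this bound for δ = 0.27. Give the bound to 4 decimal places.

Exponent = δ²μ/(2 + δ) = 0.27²·90.16/2.27 = 2.8954.
Bound = exp(−2.8954) = 0.05527.

0.0553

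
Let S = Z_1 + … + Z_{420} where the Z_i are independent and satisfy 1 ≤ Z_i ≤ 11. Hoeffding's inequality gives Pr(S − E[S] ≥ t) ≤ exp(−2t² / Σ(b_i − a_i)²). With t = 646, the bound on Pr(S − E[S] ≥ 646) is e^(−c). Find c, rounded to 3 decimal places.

Σ(b_i − a_i)² = 420·(10)² = 42000.
c = 2t²/42000 = 2·646²/42000 = 19.8722.

19.872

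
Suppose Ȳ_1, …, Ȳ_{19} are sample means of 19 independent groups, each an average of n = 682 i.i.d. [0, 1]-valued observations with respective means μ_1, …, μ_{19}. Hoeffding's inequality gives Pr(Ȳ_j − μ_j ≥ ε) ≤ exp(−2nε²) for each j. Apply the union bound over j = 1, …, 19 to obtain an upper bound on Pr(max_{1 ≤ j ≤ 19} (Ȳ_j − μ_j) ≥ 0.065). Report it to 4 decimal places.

0.0597

Per-experiment Hoeffding bound: exp(−2·682·0.065²) = exp(−5.76290) = 0.003142.
Union bound over 19 events: 19·0.003142 = 0.05970.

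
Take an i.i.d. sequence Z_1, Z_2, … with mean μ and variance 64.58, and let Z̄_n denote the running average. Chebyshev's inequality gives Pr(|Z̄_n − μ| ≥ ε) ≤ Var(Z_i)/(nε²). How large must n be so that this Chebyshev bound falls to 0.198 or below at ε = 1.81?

Require 64.58/(n·1.81²) ≤ 0.198, i.e. n ≥ 64.58/(0.198·1.81²) = 99.558.
The smallest integer n is 100.

100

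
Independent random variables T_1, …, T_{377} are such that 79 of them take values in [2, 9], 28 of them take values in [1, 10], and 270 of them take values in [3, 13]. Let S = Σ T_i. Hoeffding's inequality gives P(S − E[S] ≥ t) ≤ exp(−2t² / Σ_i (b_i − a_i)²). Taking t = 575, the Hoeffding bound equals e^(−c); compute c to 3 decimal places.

Σ(b_i − a_i)² = 79·7² + 28·9² + 270·10² = 33139.
c = 2t² / 33139 = 2·575² / 33139 = 19.9538.

19.954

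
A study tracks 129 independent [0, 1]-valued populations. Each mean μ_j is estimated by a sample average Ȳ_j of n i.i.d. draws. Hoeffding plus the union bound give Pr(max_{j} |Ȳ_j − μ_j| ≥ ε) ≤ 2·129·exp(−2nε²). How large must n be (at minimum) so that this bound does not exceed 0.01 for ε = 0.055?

1680

Need 2·129·exp(−2nε²) ≤ 0.01, i.e. exp(−2nε²) ≤ 0.01/258.
So 2nε² ≥ ln(258/0.01) = 10.158130.
Hence n ≥ 10.158130/(2·0.055²) = 1679.030.
The smallest integer n is 1680.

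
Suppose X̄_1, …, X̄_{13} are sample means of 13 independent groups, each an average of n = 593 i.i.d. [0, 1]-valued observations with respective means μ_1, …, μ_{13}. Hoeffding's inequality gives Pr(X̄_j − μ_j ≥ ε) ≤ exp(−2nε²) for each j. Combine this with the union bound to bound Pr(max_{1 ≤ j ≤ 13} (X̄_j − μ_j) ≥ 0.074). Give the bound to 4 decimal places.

0.0197

Per-experiment Hoeffding bound: exp(−2·593·0.074²) = exp(−6.49454) = 0.0015117.
Union bound over 13 events: 13·0.0015117 = 0.01965.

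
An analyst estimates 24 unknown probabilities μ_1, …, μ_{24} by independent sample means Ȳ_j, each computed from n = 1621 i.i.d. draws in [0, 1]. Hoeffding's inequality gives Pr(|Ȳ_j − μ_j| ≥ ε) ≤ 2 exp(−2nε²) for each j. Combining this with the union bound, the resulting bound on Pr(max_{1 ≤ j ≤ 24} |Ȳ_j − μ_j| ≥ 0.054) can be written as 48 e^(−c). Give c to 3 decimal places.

Union bound over the 24 events: Pr(max_{1 ≤ j ≤ 24} |Ȳ_j − μ_j| ≥ 0.054) ≤ 24·2·exp(−2nε²) = 48 exp(−2·1621·0.054²).
So c = 2·1621·0.054² = 9.4537.

9.454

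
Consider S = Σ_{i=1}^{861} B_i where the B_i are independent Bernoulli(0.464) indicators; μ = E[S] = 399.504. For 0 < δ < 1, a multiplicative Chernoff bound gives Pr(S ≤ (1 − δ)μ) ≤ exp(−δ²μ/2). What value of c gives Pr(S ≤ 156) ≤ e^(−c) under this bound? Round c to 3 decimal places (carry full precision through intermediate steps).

74.210

Write 156 = (1 − δ)μ, so δ = 1 − 156/399.504 = 0.6095158…
Then the exponent is δ²μ/2 = (μ − 156)²/(2μ) = 74.209768.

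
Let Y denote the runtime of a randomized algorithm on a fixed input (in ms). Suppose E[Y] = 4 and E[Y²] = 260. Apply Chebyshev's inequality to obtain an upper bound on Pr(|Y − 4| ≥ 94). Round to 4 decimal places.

Var(Y) = E[Y²] − (E[Y])² = 260 − 16 = 244.
Chebyshev's inequality: Pr(|Y − μ| ≥ t) ≤ Var(Y)/t² = 244/8836 = 0.0276.

0.0276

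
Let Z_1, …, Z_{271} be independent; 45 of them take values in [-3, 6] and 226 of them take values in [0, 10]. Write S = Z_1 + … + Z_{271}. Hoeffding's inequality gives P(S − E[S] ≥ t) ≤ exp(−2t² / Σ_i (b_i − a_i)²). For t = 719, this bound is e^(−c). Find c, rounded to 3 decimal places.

39.395

Σ(b_i − a_i)² = 45·9² + 226·10² = 26245.
c = 2t² / 26245 = 2·719² / 26245 = 39.3950.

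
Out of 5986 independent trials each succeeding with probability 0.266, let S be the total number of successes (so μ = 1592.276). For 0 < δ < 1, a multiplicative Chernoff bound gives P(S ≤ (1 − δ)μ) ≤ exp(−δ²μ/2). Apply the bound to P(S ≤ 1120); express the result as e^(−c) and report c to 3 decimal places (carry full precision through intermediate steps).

70.040

Write 1120 = (1 − δ)μ, so δ = 1 − 1120/1592.276 = 0.2966044…
Then the exponent is δ²μ/2 = (μ − 1120)²/(2μ) = 70.039560.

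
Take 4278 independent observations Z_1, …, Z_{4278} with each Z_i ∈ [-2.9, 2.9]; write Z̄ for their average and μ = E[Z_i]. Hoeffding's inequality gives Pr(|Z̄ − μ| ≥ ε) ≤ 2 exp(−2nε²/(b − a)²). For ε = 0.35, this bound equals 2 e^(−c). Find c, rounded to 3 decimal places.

31.157

c = 2nε²/(b − a)² = 2·4278·0.35² / 5.8² = 31.1567.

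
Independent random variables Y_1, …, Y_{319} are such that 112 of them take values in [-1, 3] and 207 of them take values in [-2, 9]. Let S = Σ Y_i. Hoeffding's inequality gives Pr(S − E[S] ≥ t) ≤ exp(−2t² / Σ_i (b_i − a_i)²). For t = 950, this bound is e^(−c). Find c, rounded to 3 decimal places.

Σ(b_i − a_i)² = 112·4² + 207·11² = 26839.
c = 2t² / 26839 = 2·950² / 26839 = 67.2529.

67.253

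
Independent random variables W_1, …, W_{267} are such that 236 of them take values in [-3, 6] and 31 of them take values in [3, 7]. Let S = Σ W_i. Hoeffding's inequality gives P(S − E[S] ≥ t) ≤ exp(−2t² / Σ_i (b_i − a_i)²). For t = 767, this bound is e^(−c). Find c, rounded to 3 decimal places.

Σ(b_i − a_i)² = 236·9² + 31·4² = 19612.
c = 2t² / 19612 = 2·767² / 19612 = 59.9928.

59.993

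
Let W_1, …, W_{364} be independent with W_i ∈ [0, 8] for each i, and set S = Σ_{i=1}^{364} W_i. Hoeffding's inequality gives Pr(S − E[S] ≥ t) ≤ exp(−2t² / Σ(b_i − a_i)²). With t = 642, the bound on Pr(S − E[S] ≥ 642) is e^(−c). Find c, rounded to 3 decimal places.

35.385

Σ(b_i − a_i)² = 364·(8)² = 23296.
c = 2t²/23296 = 2·642²/23296 = 35.3850.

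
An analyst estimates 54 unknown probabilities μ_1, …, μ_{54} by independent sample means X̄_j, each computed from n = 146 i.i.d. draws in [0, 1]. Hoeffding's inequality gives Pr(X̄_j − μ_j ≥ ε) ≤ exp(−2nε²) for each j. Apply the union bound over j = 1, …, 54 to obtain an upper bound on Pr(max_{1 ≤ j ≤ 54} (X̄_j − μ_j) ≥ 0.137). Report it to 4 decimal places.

0.2250

Per-experiment Hoeffding bound: exp(−2·146·0.137²) = exp(−5.48055) = 0.004167.
Union bound over 54 events: 54·0.004167 = 0.22502.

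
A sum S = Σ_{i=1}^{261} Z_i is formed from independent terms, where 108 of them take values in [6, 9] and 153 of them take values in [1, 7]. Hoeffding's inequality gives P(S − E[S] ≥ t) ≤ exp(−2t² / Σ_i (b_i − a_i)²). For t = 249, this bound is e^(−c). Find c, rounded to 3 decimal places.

Σ(b_i − a_i)² = 108·3² + 153·6² = 6480.
c = 2t² / 6480 = 2·249² / 6480 = 19.1361.

19.136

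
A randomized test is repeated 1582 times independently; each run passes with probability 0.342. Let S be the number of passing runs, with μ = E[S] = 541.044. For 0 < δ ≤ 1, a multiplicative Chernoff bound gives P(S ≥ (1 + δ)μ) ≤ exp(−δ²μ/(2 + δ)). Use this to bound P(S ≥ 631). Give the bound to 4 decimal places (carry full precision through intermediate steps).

Write 631 = (1 + δ)μ, so δ = 631/541.044 − 1 = 0.1662637…
Then the exponent is δ²μ/(2 + δ) = (631 − μ)² / (μ·(2 + δ)) = 6.904248.
Bound = exp(−6.904248) = 0.00100.

0.0010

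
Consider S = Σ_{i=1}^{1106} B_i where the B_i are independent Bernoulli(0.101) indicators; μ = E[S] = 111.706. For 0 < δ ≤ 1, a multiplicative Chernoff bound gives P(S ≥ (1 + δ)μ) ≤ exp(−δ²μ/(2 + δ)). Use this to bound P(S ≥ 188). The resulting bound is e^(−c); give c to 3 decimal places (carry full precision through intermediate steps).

Write 188 = (1 + δ)μ, so δ = 188/111.706 − 1 = 0.6829893…
Then the exponent is δ²μ/(2 + δ) = (188 − μ)² / (μ·(2 + δ)) = 19.421615.

19.422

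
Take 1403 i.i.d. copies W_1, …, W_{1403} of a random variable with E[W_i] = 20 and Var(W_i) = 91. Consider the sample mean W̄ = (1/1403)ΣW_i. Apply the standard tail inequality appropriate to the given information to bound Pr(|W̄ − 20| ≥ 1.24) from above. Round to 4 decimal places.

0.0422

With mean and variance of each term known, Chebyshev's inequality bounds the deviation of the sum (or sample mean).
Var(W̄) = Var(W_i)/n = 91/1403 = 0.064861.
Chebyshev: Pr(|W̄ − 20| ≥ 1.24) ≤ Var(W̄)/(1.24)² = 91/(1403·1.24²) = 0.0422.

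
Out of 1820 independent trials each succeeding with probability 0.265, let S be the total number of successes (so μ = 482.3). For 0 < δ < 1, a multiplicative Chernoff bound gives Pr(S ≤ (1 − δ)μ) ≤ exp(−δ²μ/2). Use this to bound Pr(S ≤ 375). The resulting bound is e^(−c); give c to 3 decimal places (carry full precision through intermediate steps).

11.936

Write 375 = (1 − δ)μ, so δ = 1 − 375/482.3 = 0.2224756…
Then the exponent is δ²μ/2 = (μ − 375)²/(2μ) = 11.935818.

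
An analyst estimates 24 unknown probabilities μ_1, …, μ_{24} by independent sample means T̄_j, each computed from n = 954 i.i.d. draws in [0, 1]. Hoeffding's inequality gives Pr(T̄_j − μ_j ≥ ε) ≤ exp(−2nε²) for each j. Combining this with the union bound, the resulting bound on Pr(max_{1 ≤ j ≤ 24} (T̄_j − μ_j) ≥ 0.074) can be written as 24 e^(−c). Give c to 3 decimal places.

Union bound over the 24 events: Pr(max_{1 ≤ j ≤ 24} (T̄_j − μ_j) ≥ 0.074) ≤ 24·exp(−2nε²) = 24 exp(−2·954·0.074²).
So c = 2·954·0.074² = 10.4482.

10.448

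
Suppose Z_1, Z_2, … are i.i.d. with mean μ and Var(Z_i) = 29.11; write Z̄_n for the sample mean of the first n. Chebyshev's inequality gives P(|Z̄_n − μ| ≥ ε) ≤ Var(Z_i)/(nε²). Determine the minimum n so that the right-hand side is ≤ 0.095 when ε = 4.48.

16

Require 29.11/(n·4.48²) ≤ 0.095, i.e. n ≥ 29.11/(0.095·4.48²) = 15.267.
The smallest integer n is 16.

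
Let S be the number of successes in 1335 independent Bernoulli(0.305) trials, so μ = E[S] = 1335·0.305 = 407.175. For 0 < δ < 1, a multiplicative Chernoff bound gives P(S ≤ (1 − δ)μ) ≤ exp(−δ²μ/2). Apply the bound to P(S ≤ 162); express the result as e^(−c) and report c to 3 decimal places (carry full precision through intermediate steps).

Write 162 = (1 − δ)μ, so δ = 1 − 162/407.175 = 0.6021367…
Then the exponent is δ²μ/2 = (μ − 162)²/(2μ) = 73.814429.

73.814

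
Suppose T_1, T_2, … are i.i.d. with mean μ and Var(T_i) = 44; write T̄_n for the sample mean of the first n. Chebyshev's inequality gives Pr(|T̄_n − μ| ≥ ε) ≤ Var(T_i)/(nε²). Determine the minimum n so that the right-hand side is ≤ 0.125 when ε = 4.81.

16

Require 44/(n·4.81²) ≤ 0.125, i.e. n ≥ 44/(0.125·4.81²) = 15.214.
The smallest integer n is 16.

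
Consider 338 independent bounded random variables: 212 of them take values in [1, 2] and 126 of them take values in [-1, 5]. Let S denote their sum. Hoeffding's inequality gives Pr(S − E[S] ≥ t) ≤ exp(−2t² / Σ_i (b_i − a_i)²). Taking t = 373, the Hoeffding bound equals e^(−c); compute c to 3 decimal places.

58.605

Σ(b_i − a_i)² = 212·1² + 126·6² = 4748.
c = 2t² / 4748 = 2·373² / 4748 = 58.6053.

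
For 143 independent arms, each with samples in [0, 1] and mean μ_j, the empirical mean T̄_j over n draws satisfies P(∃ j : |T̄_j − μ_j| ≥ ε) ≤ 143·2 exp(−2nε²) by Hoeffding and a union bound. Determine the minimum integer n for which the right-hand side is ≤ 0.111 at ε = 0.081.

599

Need 2·143·exp(−2nε²) ≤ 0.111, i.e. exp(−2nε²) ≤ 0.111/286.
So 2nε² ≥ ln(286/0.111) = 7.854217.
Hence n ≥ 7.854217/(2·0.081²) = 598.553.
The smallest integer n is 599.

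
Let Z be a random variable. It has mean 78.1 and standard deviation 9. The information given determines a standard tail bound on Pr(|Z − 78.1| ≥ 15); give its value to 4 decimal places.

0.3600

Mean and variance are known, so Chebyshev's inequality applies.
Chebyshev: Pr(|Z − μ| ≥ t) ≤ Var(Z)/t².
Var(Z) = σ² = 9² = 81.
Bound = 81 / 225 = 0.3600.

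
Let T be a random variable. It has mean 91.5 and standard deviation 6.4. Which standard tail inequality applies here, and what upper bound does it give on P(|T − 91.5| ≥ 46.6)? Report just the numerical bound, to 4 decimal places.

Mean and variance are known, so Chebyshev's inequality applies.
Chebyshev: P(|T − μ| ≥ t) ≤ Var(T)/t².
Var(T) = σ² = 6.4² = 40.96.
Bound = 40.96 / 2171.56 = 0.0189.

0.0189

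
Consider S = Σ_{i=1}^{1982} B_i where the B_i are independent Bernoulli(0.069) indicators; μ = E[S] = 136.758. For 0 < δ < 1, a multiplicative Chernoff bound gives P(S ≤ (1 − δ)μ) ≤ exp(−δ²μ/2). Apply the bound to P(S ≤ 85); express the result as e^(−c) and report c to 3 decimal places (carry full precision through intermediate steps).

Write 85 = (1 − δ)μ, so δ = 1 − 85/136.758 = 0.3784641…
Then the exponent is δ²μ/2 = (μ − 85)²/(2μ) = 9.794274.

9.794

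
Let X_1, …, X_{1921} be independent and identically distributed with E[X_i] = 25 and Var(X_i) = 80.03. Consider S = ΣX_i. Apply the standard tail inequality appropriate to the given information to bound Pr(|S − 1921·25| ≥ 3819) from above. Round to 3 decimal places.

0.011

With mean and variance of each term known, Chebyshev's inequality bounds the deviation of the sum (or sample mean).
Var(S) = n·Var(X_i) = 1921·80.03 = 153737.63.
Chebyshev: Pr(|S − 1921·25| ≥ 3819) ≤ Var(S)/3819² = 153737.63/14584761 = 0.0105.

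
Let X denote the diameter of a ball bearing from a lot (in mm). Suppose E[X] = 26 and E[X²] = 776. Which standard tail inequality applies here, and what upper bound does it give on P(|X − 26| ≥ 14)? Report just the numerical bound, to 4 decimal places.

0.5102

The first two moments determine the variance, so Chebyshev's inequality is the sharpest standard bound available.
Var(X) = E[X²] − (E[X])² = 776 − 676 = 100.
Chebyshev's inequality: P(|X − μ| ≥ t) ≤ Var(X)/t² = 100/196 = 0.5102.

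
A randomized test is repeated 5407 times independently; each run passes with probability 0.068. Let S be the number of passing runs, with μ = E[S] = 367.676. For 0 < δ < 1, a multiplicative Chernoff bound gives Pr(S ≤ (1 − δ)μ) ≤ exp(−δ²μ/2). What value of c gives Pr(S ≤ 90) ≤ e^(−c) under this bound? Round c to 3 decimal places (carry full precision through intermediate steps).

Write 90 = (1 − δ)μ, so δ = 1 − 90/367.676 = 0.7552193…
Then the exponent is δ²μ/2 = (μ − 90)²/(2μ) = 104.853133.

104.853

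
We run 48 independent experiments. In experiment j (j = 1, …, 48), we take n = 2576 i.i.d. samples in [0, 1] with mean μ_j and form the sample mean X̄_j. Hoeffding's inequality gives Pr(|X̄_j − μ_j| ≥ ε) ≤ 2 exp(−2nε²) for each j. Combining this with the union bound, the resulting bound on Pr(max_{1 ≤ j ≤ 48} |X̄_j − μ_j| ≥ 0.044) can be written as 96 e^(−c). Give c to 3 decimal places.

Union bound over the 48 events: Pr(max_{1 ≤ j ≤ 48} |X̄_j − μ_j| ≥ 0.044) ≤ 48·2·exp(−2nε²) = 96 exp(−2·2576·0.044²).
So c = 2·2576·0.044² = 9.9743.

9.974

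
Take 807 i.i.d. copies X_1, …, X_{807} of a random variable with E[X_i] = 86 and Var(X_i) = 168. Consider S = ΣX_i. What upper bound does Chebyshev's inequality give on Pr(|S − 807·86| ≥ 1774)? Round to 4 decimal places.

Var(S) = n·Var(X_i) = 807·168 = 135576.
Chebyshev: Pr(|S − 807·86| ≥ 1774) ≤ Var(S)/1774² = 135576/3147076 = 0.0431.

0.0431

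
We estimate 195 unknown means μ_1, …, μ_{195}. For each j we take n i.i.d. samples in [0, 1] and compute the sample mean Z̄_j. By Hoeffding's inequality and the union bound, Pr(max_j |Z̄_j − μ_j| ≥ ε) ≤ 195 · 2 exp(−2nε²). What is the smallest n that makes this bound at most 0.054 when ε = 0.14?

227

Need 2·195·exp(−2nε²) ≤ 0.054, i.e. exp(−2nε²) ≤ 0.054/390.
So 2nε² ≥ ln(390/0.054) = 8.884918.
Hence n ≥ 8.884918/(2·0.14²) = 226.656.
The smallest integer n is 227.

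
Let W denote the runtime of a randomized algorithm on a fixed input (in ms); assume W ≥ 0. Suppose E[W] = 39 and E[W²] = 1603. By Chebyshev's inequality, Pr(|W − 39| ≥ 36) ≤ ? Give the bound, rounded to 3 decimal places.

Var(W) = E[W²] − (E[W])² = 1603 − 1521 = 82.
Chebyshev's inequality: Pr(|W − μ| ≥ t) ≤ Var(W)/t² = 82/1296 = 0.0633.

0.063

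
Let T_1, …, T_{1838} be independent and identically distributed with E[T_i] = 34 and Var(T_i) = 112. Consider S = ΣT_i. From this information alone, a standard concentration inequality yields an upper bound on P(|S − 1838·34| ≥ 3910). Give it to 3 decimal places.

With mean and variance of each term known, Chebyshev's inequality bounds the deviation of the sum (or sample mean).
Var(S) = n·Var(T_i) = 1838·112 = 205856.
Chebyshev: P(|S − 1838·34| ≥ 3910) ≤ Var(S)/3910² = 205856/15288100 = 0.0135.

0.013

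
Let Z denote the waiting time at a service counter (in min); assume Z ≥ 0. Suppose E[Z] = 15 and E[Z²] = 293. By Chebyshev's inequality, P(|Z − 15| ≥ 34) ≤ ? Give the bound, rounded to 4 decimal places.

0.0588

Var(Z) = E[Z²] − (E[Z])² = 293 − 225 = 68.
Chebyshev's inequality: P(|Z − μ| ≥ t) ≤ Var(Z)/t² = 68/1156 = 0.0588.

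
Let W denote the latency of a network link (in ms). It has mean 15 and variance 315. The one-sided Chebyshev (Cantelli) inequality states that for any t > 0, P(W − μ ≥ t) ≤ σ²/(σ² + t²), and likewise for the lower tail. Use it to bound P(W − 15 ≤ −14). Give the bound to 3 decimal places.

Here σ² = 315 and t = 14, so σ² + t² = 511.
Cantelli's bound: 315/511 = 0.6164.

0.616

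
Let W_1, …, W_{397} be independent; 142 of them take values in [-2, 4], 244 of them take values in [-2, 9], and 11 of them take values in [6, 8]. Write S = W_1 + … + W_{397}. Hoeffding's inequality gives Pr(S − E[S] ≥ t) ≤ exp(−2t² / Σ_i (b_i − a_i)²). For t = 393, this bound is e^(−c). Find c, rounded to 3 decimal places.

Σ(b_i − a_i)² = 142·6² + 244·11² + 11·2² = 34680.
c = 2t² / 34680 = 2·393² / 34680 = 8.9071.

8.907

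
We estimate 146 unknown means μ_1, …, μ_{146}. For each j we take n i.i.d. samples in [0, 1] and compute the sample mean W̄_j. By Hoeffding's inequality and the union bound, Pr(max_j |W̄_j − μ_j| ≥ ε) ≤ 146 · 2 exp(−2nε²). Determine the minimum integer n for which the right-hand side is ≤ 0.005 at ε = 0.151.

241

Need 2·146·exp(−2nε²) ≤ 0.005, i.e. exp(−2nε²) ≤ 0.005/292.
So 2nε² ≥ ln(292/0.005) = 10.975071.
Hence n ≥ 10.975071/(2·0.151²) = 240.671.
The smallest integer n is 241.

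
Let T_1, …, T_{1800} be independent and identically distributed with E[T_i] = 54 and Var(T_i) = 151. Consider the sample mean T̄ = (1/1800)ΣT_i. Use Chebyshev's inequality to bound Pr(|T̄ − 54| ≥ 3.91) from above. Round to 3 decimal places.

0.005

Var(T̄) = Var(T_i)/n = 151/1800 = 0.083889.
Chebyshev: Pr(|T̄ − 54| ≥ 3.91) ≤ Var(T̄)/(3.91)² = 151/(1800·3.91²) = 0.0055.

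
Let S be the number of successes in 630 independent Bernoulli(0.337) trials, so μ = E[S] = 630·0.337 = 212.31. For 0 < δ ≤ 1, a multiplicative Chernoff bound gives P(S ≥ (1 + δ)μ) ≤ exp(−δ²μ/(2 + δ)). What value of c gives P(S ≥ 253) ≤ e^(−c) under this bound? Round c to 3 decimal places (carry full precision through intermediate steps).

3.558

Write 253 = (1 + δ)μ, so δ = 253/212.31 − 1 = 0.1916537…
Then the exponent is δ²μ/(2 + δ) = (253 − μ)² / (μ·(2 + δ)) = 3.558222.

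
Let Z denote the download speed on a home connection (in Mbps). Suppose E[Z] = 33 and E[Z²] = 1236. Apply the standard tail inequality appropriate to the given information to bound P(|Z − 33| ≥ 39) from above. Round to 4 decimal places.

0.0966

The first two moments determine the variance, so Chebyshev's inequality is the sharpest standard bound available.
Var(Z) = E[Z²] − (E[Z])² = 1236 − 1089 = 147.
Chebyshev's inequality: P(|Z − μ| ≥ t) ≤ Var(Z)/t² = 147/1521 = 0.0966.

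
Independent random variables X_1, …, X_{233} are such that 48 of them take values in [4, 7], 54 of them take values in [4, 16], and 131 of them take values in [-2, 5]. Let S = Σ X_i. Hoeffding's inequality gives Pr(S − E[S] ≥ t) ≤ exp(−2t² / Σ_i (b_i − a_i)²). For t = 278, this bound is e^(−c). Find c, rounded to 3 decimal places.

Σ(b_i − a_i)² = 48·3² + 54·12² + 131·7² = 14627.
c = 2t² / 14627 = 2·278² / 14627 = 10.5673.

10.567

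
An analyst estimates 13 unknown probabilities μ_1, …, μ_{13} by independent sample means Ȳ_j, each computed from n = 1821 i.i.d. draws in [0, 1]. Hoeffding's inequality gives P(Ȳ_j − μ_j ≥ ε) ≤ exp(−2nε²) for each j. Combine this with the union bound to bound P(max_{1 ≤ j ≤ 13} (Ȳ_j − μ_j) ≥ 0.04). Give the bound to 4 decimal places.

0.0383

Per-experiment Hoeffding bound: exp(−2·1821·0.04²) = exp(−5.82720) = 0.0029463.
Union bound over 13 events: 13·0.0029463 = 0.03830.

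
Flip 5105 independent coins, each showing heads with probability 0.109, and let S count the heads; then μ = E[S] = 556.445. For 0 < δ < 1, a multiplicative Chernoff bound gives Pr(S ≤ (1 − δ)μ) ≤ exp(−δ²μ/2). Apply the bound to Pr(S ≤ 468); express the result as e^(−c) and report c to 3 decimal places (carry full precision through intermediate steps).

7.029

Write 468 = (1 − δ)μ, so δ = 1 − 468/556.445 = 0.1589465…
Then the exponent is δ²μ/2 = (μ − 468)²/(2μ) = 7.029013.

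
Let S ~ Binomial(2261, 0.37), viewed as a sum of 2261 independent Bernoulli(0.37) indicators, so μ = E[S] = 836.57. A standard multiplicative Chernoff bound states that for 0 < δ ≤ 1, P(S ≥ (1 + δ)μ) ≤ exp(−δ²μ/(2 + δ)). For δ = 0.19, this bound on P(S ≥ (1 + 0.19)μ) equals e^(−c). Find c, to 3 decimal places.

13.790

c = δ²μ/(2 + δ) = 0.19²·836.57/(2 + 0.19) = 13.7900.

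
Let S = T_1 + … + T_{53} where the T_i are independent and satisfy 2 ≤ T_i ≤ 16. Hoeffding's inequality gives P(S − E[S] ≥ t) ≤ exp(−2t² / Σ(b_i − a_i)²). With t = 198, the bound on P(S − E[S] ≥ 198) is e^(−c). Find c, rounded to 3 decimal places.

Σ(b_i − a_i)² = 53·(14)² = 10388.
c = 2t²/10388 = 2·198²/10388 = 7.5479.

7.548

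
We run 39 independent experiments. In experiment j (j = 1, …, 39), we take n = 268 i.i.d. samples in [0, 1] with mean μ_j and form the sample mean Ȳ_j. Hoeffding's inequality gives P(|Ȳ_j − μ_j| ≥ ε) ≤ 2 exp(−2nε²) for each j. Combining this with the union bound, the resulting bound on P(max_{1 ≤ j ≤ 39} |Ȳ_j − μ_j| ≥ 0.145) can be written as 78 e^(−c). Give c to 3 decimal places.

Union bound over the 39 events: P(max_{1 ≤ j ≤ 39} |Ȳ_j − μ_j| ≥ 0.145) ≤ 39·2·exp(−2nε²) = 78 exp(−2·268·0.145²).
So c = 2·268·0.145² = 11.2694.

11.269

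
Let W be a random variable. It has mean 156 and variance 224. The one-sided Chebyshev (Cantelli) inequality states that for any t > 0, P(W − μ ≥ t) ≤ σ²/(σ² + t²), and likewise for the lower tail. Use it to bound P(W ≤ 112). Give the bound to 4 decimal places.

0.1037

Here σ² = 224 and t = 44, so σ² + t² = 2160.
Cantelli's bound: 224/2160 = 0.1037.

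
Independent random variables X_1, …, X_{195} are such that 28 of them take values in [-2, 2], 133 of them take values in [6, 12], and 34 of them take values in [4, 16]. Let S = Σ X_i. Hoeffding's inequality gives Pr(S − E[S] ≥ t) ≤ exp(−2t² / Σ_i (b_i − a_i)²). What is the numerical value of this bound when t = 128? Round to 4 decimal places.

0.0394

Σ(b_i − a_i)² = 28·4² + 133·6² + 34·12² = 10132.
Exponent = 2·128² / 10132 = 3.23411.
Bound = exp(−3.23411) = 0.03940.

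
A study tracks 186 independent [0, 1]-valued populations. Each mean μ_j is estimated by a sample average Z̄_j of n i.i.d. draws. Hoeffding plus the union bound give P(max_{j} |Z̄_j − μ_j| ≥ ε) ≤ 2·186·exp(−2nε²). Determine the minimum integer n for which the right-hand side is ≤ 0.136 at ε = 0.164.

148

Need 2·186·exp(−2nε²) ≤ 0.136, i.e. exp(−2nε²) ≤ 0.136/372.
So 2nε² ≥ ln(372/0.136) = 7.913994.
Hence n ≥ 7.913994/(2·0.164²) = 147.122.
The smallest integer n is 148.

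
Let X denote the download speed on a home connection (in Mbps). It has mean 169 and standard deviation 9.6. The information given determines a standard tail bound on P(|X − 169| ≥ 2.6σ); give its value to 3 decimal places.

0.148

Mean and variance are known, so Chebyshev's inequality applies.
Chebyshev: P(|X − μ| ≥ t) ≤ Var(X)/t².
Var(X) = σ² = 9.6² = 92.16.
t = 2.6·9.6 = 24.96.
Bound = 92.16 / 623.0016 = 0.1479.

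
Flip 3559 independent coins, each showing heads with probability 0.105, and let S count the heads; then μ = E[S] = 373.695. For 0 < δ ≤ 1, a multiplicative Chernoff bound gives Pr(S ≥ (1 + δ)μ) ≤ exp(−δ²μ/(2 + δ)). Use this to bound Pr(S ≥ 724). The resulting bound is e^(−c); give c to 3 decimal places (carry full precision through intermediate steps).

Write 724 = (1 + δ)μ, so δ = 724/373.695 − 1 = 0.9374088…
Then the exponent is δ²μ/(2 + δ) = (724 − μ)² / (μ·(2 + δ)) = 111.792067.

111.792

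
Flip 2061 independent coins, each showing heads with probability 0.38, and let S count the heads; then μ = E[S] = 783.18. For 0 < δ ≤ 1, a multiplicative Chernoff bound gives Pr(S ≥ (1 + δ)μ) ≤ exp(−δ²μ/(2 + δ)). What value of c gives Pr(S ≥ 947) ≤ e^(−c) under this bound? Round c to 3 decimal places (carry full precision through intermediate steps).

Write 947 = (1 + δ)μ, so δ = 947/783.18 − 1 = 0.2091729…
Then the exponent is δ²μ/(2 + δ) = (947 − μ)² / (μ·(2 + δ)) = 15.511098.

15.511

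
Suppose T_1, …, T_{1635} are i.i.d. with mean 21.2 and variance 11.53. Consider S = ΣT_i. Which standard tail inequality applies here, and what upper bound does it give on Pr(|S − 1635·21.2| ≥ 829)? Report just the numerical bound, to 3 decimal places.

0.027

With mean and variance of each term known, Chebyshev's inequality bounds the deviation of the sum (or sample mean).
Var(S) = n·Var(T_i) = 1635·11.53 = 18851.55.
Chebyshev: Pr(|S − 1635·21.2| ≥ 829) ≤ Var(S)/829² = 18851.55/687241 = 0.0274.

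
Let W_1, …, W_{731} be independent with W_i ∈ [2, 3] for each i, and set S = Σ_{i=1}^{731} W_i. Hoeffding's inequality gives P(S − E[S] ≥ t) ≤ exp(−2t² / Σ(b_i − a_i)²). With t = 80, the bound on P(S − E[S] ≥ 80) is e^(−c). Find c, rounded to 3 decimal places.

17.510

Σ(b_i − a_i)² = 731·(1)² = 731.
c = 2t²/731 = 2·80²/731 = 17.5103.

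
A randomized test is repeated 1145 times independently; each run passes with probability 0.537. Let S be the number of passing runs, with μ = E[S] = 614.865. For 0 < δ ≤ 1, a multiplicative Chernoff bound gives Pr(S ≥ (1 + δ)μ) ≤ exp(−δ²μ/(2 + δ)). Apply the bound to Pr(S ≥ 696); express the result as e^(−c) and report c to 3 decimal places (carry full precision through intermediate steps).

Write 696 = (1 + δ)μ, so δ = 696/614.865 − 1 = 0.1319558…
Then the exponent is δ²μ/(2 + δ) = (696 − μ)² / (μ·(2 + δ)) = 5.021790.

5.022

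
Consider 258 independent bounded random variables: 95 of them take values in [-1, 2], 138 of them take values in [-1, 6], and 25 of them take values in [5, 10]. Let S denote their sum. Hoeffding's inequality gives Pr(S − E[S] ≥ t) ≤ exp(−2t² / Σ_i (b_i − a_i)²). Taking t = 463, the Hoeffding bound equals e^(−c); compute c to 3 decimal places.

Σ(b_i − a_i)² = 95·3² + 138·7² + 25·5² = 8242.
c = 2t² / 8242 = 2·463² / 8242 = 52.0187.

52.019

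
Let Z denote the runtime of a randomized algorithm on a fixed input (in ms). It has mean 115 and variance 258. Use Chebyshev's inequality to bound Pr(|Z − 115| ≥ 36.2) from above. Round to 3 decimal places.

Chebyshev: Pr(|Z − μ| ≥ t) ≤ Var(Z)/t².
Bound = 258 / 1310.44 = 0.1969.

0.197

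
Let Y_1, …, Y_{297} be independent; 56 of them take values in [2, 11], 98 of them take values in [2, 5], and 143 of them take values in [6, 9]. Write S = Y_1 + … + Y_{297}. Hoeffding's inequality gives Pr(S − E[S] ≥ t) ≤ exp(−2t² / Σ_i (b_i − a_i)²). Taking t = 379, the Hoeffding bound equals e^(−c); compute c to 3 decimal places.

42.846

Σ(b_i − a_i)² = 56·9² + 98·3² + 143·3² = 6705.
c = 2t² / 6705 = 2·379² / 6705 = 42.8459.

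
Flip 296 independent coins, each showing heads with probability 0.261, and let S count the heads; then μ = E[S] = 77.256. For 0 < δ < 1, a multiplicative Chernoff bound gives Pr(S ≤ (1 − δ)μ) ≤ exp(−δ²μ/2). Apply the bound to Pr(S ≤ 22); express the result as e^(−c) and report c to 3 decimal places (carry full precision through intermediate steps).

19.760

Write 22 = (1 − δ)μ, so δ = 1 − 22/77.256 = 0.7152325…
Then the exponent is δ²μ/2 = (μ − 22)²/(2μ) = 19.760443.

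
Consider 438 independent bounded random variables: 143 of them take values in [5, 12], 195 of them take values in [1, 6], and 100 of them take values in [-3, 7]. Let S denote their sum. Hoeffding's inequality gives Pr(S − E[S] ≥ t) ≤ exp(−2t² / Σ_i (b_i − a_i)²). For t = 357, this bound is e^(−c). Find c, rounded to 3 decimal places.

Σ(b_i − a_i)² = 143·7² + 195·5² + 100·10² = 21882.
c = 2t² / 21882 = 2·357² / 21882 = 11.6488.

11.649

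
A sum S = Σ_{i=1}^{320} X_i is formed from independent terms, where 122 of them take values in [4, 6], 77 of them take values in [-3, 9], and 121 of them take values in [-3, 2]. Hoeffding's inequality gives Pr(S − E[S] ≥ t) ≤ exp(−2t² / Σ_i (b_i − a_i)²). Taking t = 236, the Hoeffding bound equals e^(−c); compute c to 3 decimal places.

7.629

Σ(b_i − a_i)² = 122·2² + 77·12² + 121·5² = 14601.
c = 2t² / 14601 = 2·236² / 14601 = 7.6291.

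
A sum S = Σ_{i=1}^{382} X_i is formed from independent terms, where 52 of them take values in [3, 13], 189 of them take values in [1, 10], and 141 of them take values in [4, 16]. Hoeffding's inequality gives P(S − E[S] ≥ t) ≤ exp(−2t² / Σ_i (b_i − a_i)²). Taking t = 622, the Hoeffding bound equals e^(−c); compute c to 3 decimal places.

18.959

Σ(b_i − a_i)² = 52·10² + 189·9² + 141·12² = 40813.
c = 2t² / 40813 = 2·622² / 40813 = 18.9589.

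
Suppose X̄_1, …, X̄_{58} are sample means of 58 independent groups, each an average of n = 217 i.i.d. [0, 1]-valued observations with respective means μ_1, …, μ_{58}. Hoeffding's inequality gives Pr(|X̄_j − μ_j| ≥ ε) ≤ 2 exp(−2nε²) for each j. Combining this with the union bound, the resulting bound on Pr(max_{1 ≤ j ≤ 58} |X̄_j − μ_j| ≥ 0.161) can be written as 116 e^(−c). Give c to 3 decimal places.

11.250

Union bound over the 58 events: Pr(max_{1 ≤ j ≤ 58} |X̄_j − μ_j| ≥ 0.161) ≤ 58·2·exp(−2nε²) = 116 exp(−2·217·0.161²).
So c = 2·217·0.161² = 11.2497.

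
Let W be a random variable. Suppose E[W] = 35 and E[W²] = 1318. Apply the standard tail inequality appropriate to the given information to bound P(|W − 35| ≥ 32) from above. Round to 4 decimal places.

0.0908

The first two moments determine the variance, so Chebyshev's inequality is the sharpest standard bound available.
Var(W) = E[W²] − (E[W])² = 1318 − 1225 = 93.
Chebyshev's inequality: P(|W − μ| ≥ t) ≤ Var(W)/t² = 93/1024 = 0.0908.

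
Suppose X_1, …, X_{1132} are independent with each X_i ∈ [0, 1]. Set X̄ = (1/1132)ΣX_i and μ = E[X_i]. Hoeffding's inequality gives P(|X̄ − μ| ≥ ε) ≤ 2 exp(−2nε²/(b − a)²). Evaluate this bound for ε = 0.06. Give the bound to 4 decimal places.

Exponent: 2nε²/(b − a)² = 2·1132·0.06² / 1² = 8.15040.
Bound = 2·exp(−8.15040) = 0.00058.

0.0006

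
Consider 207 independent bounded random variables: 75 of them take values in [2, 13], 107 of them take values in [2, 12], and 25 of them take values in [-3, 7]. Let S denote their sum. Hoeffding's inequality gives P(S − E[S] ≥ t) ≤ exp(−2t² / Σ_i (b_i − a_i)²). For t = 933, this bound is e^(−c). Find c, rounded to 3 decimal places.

78.158

Σ(b_i − a_i)² = 75·11² + 107·10² + 25·10² = 22275.
c = 2t² / 22275 = 2·933² / 22275 = 78.1584.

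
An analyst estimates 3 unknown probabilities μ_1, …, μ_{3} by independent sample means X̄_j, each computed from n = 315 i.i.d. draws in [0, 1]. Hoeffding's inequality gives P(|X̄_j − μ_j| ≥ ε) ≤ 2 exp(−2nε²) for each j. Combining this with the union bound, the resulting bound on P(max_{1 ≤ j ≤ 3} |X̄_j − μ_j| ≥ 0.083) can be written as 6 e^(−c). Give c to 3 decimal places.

Union bound over the 3 events: P(max_{1 ≤ j ≤ 3} |X̄_j − μ_j| ≥ 0.083) ≤ 3·2·exp(−2nε²) = 6 exp(−2·315·0.083²).
So c = 2·315·0.083² = 4.3401.

4.340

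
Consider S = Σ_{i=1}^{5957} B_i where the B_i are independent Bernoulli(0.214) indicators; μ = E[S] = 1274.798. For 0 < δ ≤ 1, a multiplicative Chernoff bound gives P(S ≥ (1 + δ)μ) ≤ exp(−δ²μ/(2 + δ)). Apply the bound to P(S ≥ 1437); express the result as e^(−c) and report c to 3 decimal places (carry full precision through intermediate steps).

Write 1437 = (1 + δ)μ, so δ = 1437/1274.798 − 1 = 0.1272374…
Then the exponent is δ²μ/(2 + δ) = (1437 − μ)² / (μ·(2 + δ)) = 9.701862.

9.702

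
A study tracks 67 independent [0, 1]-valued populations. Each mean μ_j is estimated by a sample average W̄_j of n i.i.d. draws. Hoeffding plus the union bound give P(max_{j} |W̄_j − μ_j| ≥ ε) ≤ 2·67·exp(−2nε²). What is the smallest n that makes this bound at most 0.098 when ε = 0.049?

Need 2·67·exp(−2nε²) ≤ 0.098, i.e. exp(−2nε²) ≤ 0.098/134.
So 2nε² ≥ ln(134/0.098) = 7.220628.
Hence n ≥ 7.220628/(2·0.049²) = 1503.671.
The smallest integer n is 1504.

1504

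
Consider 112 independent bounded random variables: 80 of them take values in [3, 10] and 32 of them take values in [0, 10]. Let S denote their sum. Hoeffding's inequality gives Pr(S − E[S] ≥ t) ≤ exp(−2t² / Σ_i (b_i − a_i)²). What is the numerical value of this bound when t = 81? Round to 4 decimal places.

Σ(b_i − a_i)² = 80·7² + 32·10² = 7120.
Exponent = 2·81² / 7120 = 1.84298.
Bound = exp(−1.84298) = 0.15835.

0.1583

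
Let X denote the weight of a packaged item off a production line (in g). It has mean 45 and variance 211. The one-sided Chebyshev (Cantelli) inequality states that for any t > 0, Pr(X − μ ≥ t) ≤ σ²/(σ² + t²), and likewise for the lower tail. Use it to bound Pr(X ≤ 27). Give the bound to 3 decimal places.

Here σ² = 211 and t = 18, so σ² + t² = 535.
Cantelli's bound: 211/535 = 0.3944.

0.394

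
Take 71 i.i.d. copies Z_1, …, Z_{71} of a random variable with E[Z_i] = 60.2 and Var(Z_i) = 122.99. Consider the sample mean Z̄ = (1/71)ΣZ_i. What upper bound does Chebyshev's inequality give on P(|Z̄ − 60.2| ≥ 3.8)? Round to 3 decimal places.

Var(Z̄) = Var(Z_i)/n = 122.99/71 = 1.7323.
Chebyshev: P(|Z̄ − 60.2| ≥ 3.8) ≤ Var(Z̄)/(3.8)² = 122.99/(71·3.8²) = 0.1200.

0.120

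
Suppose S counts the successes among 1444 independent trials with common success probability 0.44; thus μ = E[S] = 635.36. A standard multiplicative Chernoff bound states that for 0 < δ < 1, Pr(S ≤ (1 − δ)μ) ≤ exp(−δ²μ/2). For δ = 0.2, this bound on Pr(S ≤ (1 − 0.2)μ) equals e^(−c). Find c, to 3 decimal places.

c = δ²μ/2 = 0.2²·635.36/2 = 12.7072.

12.707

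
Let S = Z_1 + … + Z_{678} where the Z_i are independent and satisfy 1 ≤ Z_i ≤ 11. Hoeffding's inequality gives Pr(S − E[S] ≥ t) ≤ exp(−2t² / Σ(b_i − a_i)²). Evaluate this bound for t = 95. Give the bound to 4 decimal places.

0.7663

Σ(b_i − a_i)² = 678·(10)² = 67800.
Exponent = 2·95²/67800 = 0.2662.
Bound = exp(−0.2662) = 0.76627.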